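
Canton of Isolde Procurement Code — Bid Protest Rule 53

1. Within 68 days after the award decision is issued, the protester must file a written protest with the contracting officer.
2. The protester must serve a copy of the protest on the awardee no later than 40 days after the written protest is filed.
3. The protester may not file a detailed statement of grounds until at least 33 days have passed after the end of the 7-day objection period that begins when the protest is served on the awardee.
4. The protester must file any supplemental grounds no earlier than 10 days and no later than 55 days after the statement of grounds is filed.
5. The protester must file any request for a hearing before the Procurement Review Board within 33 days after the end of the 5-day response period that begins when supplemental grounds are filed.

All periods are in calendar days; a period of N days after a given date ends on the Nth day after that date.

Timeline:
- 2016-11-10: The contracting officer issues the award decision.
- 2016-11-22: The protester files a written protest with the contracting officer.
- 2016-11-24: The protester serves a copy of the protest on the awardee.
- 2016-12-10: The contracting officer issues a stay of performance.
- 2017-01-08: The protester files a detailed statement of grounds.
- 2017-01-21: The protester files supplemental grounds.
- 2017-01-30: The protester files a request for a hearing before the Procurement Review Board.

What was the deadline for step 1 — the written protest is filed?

2017-01-17

Step 1 runs from 2016-11-10, when the award decision is issued. 68 days after 2016-11-10 is 2017-01-17.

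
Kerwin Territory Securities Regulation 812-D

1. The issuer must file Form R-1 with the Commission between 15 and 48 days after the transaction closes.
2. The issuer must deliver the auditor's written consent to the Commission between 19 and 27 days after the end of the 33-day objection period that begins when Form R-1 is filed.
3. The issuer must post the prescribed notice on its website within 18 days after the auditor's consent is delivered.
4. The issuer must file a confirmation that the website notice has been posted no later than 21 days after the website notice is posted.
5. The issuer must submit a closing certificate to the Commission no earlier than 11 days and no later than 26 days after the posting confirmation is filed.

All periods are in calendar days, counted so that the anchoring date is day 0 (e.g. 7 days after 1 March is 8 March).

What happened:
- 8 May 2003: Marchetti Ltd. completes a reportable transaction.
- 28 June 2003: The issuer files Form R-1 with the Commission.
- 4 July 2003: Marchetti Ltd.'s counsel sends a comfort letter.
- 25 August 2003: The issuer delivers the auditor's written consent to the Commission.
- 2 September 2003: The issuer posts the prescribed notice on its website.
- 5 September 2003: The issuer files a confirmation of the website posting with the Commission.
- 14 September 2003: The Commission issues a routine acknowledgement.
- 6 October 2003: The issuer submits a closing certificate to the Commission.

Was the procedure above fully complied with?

(1) the permitted window runs from 8 May 2003 + 15 = 23 May 2003 to 8 May 2003 + 48 = 25 June 2003; 28 June 2003 is 3 days past the end of the window.

No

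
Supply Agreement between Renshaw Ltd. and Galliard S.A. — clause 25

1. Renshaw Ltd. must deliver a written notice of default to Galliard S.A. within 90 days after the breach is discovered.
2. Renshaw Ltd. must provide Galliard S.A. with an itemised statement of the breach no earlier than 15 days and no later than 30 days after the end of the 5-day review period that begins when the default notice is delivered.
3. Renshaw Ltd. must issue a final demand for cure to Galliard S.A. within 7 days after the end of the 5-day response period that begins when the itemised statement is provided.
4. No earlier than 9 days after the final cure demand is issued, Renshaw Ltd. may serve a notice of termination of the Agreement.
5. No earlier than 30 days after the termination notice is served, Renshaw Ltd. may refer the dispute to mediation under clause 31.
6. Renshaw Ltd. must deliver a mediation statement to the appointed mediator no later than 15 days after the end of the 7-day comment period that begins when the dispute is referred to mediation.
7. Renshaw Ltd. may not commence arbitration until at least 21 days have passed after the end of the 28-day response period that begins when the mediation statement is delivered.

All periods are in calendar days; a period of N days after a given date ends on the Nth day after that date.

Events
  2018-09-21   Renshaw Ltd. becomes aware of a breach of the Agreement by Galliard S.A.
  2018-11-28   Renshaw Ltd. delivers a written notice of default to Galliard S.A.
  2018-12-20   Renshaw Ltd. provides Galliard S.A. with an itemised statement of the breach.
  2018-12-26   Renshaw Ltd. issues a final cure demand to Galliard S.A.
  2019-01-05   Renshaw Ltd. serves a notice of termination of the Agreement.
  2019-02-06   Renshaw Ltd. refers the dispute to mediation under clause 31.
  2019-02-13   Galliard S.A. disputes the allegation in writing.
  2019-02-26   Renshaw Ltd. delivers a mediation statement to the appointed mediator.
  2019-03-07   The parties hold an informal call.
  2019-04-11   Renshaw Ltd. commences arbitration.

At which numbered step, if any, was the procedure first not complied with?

Step 1: 90 days after 2018-09-21 (when the breach is discovered) is 2018-12-20; completed 2018-11-28, before the deadline.
Step 2: the window is 15–30 days after 2018-12-03 (end of the 5-day review period, which began when the default notice is delivered on 2018-11-28), so 2018-12-18 through 2019-01-02; 2018-12-20 falls inside that range.
Step 3: 7 days after 2018-12-25 (end of the 5-day response period, which began when the itemised statement is provided on 2018-12-20) is 2019-01-01; done 2018-12-26 — timely.
Step 4: the earliest permitted date is 9 days after 2018-12-26 (when the final cure demand is issued), i.e. 2019-01-04; done 2019-01-05, after the minimum wait.
Step 5: the earliest permitted date is 30 days after 2019-01-05 (when the termination notice is served), i.e. 2019-02-04; done 2019-02-06 — permitted.
Step 6: 15 days after 2019-02-13 (end of the 7-day comment period, which began when the dispute is referred to mediation on 2019-02-06) is 2019-02-28; done 2019-02-26 — timely.
Step 7: the earliest permitted date is 21 days after 2019-03-26 (end of the 28-day response period, which began when the mediation statement is delivered on 2019-02-26), i.e. 2019-04-16; done 2019-04-11 — 5 days too early.
No need to go further; step 7 was not satisfied.

Step 7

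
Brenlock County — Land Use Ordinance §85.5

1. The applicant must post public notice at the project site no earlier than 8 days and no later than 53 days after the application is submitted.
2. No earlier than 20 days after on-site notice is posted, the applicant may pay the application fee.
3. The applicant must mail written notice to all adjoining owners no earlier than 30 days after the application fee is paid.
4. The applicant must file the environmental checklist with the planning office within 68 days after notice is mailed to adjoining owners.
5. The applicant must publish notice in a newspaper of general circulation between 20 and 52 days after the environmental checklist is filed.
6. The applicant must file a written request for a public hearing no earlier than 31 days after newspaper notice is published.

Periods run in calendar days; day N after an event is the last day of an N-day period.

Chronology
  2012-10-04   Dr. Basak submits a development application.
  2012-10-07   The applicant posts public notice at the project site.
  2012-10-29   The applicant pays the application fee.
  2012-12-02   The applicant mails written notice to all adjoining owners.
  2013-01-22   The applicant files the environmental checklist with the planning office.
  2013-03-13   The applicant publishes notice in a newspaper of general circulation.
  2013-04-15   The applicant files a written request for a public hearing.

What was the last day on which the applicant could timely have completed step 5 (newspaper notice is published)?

2013-03-15

Step 5 runs from 2013-01-22, when the environmental checklist is filed. The window is 20–52 days after 2013-01-22; it closes on 2013-03-15.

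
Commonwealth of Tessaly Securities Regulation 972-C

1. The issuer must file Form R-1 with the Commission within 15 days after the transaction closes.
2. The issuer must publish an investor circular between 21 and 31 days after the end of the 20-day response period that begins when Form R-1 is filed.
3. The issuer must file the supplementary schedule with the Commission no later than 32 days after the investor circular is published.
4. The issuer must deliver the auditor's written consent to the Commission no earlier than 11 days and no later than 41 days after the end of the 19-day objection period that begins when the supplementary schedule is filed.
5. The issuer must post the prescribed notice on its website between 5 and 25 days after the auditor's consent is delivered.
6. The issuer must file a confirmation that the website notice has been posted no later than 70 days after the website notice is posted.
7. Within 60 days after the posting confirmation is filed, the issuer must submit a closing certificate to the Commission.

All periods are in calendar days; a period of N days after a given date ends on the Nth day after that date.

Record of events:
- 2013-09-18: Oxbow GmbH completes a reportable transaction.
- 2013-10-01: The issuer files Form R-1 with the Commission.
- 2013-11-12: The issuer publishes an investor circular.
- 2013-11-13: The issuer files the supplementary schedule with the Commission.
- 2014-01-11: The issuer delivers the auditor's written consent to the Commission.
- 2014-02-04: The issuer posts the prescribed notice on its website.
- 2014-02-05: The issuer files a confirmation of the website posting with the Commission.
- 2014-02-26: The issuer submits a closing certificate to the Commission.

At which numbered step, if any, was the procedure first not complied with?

(1) due by 2013-09-18 + 15 days = 2013-10-03; 2013-10-01 is within that limit.
(2) the permitted window runs from 2013-10-21 + 21 = 2013-11-11 to 2013-10-21 + 31 = 2013-11-21; 2013-11-12 falls inside that range.
(3) due by 2013-11-12 + 32 days = 2013-12-14; done 2013-11-13 — timely.
(4) the permitted window runs from 2013-12-02 + 11 = 2013-12-13 to 2013-12-02 + 41 = 2014-01-12; 2014-01-11 falls inside that range.
(5) the permitted window runs from 2014-01-11 + 5 = 2014-01-16 to 2014-01-11 + 25 = 2014-02-05; done 2014-02-04, which is between those dates.
(6) due by 2014-02-04 + 70 days = 2014-04-15; done 2014-02-05 — timely.
(7) due by 2014-02-05 + 60 days = 2014-04-06; completed 2014-02-26, before the deadline.

None — every step was satisfied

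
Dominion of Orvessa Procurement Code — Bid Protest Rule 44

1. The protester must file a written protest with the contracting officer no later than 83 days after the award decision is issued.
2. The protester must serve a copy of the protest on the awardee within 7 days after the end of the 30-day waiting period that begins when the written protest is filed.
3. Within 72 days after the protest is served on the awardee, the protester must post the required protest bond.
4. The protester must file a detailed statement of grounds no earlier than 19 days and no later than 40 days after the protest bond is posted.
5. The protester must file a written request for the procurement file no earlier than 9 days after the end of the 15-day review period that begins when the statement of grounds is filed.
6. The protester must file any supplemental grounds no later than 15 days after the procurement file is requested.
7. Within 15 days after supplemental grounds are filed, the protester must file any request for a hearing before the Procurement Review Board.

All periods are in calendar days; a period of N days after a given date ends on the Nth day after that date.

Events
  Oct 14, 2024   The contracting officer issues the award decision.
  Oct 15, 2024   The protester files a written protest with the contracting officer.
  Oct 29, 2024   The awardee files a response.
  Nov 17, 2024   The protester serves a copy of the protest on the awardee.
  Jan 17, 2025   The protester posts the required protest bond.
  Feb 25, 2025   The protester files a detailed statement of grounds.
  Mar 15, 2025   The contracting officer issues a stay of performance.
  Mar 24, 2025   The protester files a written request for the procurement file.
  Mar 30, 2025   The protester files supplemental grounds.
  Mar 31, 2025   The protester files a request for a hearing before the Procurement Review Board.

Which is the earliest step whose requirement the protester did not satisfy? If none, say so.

None — every step was satisfied

Step 1 — counting 83 days from Oct 14, 2024 (when the award decision is issued) gives a deadline of Jan 5, 2025; Oct 15, 2024 is within that limit.
Step 2 — counting 7 days from Nov 14, 2024 (end of the 30-day waiting period, which began when the written protest is filed on Oct 15, 2024) gives a deadline of Nov 21, 2024; Nov 17, 2024 is within that limit.
Step 3 — counting 72 days from Nov 17, 2024 (when the protest is served on the awardee) gives a deadline of Jan 28, 2025; done Jan 17, 2025 — timely.
Step 4 — 19 and 40 days from Jan 17, 2025 (when the protest bond is posted) are Feb 5, 2025 and Feb 26, 2025 respectively; done Feb 25, 2025, which is between those dates.
Step 5 — must wait 9 days from Mar 12, 2025 (end of the 15-day review period, which began when the statement of grounds is filed on Feb 25, 2025), so not before Mar 21, 2025; Mar 24, 2025 is on or after that date.
Step 6 — counting 15 days from Mar 24, 2025 (when the procurement file is requested) gives a deadline of Apr 8, 2025; Mar 30, 2025 is within that limit.
Step 7 — counting 15 days from Mar 30, 2025 (when supplemental grounds are filed) gives a deadline of Apr 14, 2025; done Mar 31, 2025 — timely.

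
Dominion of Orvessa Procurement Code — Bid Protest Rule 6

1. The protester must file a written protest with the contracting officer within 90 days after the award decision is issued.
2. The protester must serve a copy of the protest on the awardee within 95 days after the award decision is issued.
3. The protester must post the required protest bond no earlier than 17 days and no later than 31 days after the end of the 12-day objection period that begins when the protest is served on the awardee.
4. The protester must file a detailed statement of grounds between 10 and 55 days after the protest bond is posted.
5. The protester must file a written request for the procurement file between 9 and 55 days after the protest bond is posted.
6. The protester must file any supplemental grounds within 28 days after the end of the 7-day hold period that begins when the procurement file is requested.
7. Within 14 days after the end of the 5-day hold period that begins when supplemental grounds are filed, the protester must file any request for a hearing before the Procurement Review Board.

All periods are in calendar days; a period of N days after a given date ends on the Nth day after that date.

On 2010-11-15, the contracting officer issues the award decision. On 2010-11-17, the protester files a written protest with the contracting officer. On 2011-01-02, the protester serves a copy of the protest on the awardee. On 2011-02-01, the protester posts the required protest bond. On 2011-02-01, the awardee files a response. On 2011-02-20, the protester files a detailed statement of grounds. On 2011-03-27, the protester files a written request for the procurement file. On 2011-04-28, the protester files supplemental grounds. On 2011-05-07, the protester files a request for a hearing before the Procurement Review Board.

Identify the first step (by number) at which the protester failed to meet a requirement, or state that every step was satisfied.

Step 1: 90 days after 2010-11-15 (when the award decision is issued) is 2011-02-13; done 2010-11-17 — timely.
Step 2: 95 days after 2010-11-15 (when the award decision is issued) is 2011-02-18; 2011-01-02 is within that limit.
Step 3: the window is 17–31 days after 2011-01-14 (end of the 12-day objection period, which began when the protest is served on the awardee on 2011-01-02), so 2011-01-31 through 2011-02-14; 2011-02-01 falls inside that range.
Step 4: the window is 10–55 days after 2011-02-01 (when the protest bond is posted), so 2011-02-11 through 2011-03-28; done 2011-02-20, which is between those dates.
Step 5: the window is 9–55 days after 2011-02-01 (when the protest bond is posted), so 2011-02-10 through 2011-03-28; done 2011-03-27, which is between those dates.
Step 6: 28 days after 2011-04-03 (end of the 7-day hold period, which began when the procurement file is requested on 2011-03-27) is 2011-05-01; completed 2011-04-28, before the deadline.
Step 7: 14 days after 2011-05-03 (end of the 5-day hold period, which began when supplemental grounds are filed on 2011-04-28) is 2011-05-17; 2011-05-07 is within that limit.

None — every step was satisfied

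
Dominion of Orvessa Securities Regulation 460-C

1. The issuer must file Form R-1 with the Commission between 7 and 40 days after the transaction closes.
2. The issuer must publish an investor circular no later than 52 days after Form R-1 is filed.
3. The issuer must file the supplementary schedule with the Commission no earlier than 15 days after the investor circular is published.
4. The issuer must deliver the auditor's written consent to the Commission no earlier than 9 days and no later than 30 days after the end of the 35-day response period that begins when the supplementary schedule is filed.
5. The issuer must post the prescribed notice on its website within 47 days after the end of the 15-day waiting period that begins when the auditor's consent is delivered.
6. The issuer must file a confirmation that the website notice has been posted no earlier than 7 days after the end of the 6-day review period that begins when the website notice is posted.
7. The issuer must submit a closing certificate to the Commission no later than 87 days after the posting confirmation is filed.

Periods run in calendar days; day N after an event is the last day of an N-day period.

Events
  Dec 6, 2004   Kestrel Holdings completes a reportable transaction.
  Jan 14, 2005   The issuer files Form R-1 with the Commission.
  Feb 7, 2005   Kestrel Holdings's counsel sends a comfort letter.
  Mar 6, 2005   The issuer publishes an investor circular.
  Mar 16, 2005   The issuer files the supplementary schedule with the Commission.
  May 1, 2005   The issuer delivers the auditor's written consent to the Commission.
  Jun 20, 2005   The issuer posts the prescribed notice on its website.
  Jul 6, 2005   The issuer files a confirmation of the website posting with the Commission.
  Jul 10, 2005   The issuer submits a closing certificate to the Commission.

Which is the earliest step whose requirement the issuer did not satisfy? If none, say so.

Step 3

Step 1: the window is 7–40 days after Dec 6, 2004 (when the transaction closes), so Dec 13, 2004 through Jan 15, 2005; done Jan 14, 2005, which is between those dates.
Step 2: 52 days after Jan 14, 2005 (when Form R-1 is filed) is Mar 7, 2005; done Mar 6, 2005 — timely.
Step 3: the earliest permitted date is 15 days after Mar 6, 2005 (when the investor circular is published), i.e. Mar 21, 2005; done Mar 16, 2005 — 5 days too early.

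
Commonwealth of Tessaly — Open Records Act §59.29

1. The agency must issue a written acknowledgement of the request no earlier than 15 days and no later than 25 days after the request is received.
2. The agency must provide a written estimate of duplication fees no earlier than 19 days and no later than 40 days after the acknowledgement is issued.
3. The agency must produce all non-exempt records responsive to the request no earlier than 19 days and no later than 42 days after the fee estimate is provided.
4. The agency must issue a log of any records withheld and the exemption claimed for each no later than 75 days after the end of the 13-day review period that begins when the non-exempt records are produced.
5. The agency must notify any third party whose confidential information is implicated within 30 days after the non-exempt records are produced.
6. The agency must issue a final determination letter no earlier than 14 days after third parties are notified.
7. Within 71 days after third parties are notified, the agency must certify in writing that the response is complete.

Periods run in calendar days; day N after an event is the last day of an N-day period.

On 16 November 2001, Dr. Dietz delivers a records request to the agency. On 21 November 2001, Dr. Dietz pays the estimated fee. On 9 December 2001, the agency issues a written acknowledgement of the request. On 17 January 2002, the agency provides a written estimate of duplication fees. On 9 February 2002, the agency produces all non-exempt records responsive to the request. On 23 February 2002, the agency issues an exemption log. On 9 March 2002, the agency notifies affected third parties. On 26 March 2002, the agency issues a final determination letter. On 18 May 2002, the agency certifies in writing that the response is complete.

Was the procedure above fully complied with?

Yes

Step 1: the window is 15–25 days after 16 November 2001 (when the request is received), so 1 December 2001 through 11 December 2001; done 9 December 2001, which is between those dates.
Step 2: the window is 19–40 days after 9 December 2001 (when the acknowledgement is issued), so 28 December 2001 through 18 January 2002; 17 January 2002 falls inside that range.
Step 3: the window is 19–42 days after 17 January 2002 (when the fee estimate is provided), so 5 February 2002 through 28 February 2002; done 9 February 2002 — within the window.
Step 4: 75 days after 22 February 2002 (end of the 13-day review period, which began when the non-exempt records are produced on 9 February 2002) is 8 May 2002; completed 23 February 2002, before the deadline.
Step 5: 30 days after 9 February 2002 (when the non-exempt records are produced) is 11 March 2002; done 9 March 2002 — timely.
Step 6: the earliest permitted date is 14 days after 9 March 2002 (when third parties are notified), i.e. 23 March 2002; done 26 March 2002, after the minimum wait.
Step 7: 71 days after 9 March 2002 (when third parties are notified) is 19 May 2002; completed 18 May 2002, before the deadline.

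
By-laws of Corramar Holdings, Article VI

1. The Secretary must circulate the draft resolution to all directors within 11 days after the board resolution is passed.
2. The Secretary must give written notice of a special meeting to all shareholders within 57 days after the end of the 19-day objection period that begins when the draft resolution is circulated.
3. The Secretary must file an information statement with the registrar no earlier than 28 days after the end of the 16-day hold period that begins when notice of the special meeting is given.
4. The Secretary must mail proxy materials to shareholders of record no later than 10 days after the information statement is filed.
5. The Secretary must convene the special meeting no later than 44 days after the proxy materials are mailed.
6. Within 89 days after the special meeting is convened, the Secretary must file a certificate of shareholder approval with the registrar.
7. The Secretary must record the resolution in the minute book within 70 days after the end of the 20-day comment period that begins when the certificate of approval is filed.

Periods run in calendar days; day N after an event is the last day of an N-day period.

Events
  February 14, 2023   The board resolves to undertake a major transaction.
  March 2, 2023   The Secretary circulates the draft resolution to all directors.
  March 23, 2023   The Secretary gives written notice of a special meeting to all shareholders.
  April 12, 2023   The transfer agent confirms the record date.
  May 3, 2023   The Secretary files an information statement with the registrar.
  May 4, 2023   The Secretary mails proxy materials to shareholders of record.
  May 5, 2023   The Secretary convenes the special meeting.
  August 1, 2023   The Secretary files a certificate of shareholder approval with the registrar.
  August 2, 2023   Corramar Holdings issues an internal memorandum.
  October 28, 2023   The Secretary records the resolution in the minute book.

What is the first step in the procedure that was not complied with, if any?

Step 1

Step 1: 11 days after February 14, 2023 (when the board resolution is passed) is February 25, 2023; March 2, 2023 misses that deadline by 5 days.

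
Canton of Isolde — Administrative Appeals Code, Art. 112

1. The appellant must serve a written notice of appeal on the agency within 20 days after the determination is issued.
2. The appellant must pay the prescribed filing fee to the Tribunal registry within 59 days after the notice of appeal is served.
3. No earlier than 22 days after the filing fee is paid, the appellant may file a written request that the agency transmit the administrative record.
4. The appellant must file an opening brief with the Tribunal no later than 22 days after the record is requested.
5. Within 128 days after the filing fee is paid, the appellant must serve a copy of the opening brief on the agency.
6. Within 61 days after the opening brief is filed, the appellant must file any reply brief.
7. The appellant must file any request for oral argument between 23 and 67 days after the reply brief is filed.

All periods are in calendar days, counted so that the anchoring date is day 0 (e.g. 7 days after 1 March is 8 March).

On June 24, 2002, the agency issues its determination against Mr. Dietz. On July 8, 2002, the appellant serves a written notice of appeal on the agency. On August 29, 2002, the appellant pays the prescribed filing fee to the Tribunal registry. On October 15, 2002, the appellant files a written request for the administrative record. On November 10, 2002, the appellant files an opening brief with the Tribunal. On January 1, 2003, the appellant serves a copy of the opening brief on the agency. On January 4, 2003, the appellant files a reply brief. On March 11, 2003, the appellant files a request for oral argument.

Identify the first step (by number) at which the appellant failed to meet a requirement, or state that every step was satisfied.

Step 1 — counting 20 days from June 24, 2002 (when the determination is issued) gives a deadline of July 14, 2002; done July 8, 2002 — timely.
Step 2 — counting 59 days from July 8, 2002 (when the notice of appeal is served) gives a deadline of September 5, 2002; completed August 29, 2002, before the deadline.
Step 3 — must wait 22 days from August 29, 2002 (when the filing fee is paid), so not before September 20, 2002; done October 15, 2002 — permitted.
Step 4 — counting 22 days from October 15, 2002 (when the record is requested) gives a deadline of November 6, 2002; done November 10, 2002 — 4 days late.
Later steps need not be reached.

Step 4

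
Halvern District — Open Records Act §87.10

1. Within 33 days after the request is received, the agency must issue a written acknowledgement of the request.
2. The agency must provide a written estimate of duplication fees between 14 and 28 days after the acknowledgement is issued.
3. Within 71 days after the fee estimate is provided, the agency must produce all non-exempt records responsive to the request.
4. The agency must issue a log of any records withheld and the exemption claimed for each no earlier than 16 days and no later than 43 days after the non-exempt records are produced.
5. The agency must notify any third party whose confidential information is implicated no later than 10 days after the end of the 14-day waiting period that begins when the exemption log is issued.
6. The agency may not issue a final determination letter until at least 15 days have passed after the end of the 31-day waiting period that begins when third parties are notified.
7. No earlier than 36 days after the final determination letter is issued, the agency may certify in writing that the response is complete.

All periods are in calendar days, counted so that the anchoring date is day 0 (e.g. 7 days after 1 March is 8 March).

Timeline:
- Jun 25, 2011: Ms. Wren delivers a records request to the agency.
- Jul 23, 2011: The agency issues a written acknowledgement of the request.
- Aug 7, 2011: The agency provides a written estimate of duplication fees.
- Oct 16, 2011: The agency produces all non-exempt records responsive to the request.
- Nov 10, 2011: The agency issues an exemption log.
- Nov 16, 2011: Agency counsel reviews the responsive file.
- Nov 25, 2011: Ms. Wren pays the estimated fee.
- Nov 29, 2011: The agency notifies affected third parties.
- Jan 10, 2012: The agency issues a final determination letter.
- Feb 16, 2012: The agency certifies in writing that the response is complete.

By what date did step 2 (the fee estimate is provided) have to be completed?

Aug 20, 2011

Step 2 runs from Jul 23, 2011, when the acknowledgement is issued. The window is 14–28 days after Jul 23, 2011; it closes on Aug 20, 2011.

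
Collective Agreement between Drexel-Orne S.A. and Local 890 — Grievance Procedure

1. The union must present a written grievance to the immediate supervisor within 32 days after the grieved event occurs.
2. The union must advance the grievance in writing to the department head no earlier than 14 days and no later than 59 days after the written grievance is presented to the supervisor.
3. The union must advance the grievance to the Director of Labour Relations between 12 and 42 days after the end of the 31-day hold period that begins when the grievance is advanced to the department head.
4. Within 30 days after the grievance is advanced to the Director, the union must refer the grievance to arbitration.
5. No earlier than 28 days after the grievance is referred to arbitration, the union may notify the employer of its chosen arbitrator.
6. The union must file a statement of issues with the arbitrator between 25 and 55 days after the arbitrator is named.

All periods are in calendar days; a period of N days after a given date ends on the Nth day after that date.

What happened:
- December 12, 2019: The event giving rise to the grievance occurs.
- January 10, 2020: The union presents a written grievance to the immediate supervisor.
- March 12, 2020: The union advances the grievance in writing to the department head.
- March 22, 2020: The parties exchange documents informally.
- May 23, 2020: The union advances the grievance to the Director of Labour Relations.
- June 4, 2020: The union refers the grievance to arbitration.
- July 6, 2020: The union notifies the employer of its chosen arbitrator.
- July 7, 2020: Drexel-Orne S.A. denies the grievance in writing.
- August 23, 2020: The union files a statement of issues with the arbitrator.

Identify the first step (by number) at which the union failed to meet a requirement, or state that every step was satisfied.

Step 1 — counting 32 days from December 12, 2019 (when the grieved event occurs) gives a deadline of January 13, 2020; completed January 10, 2020, before the deadline.
Step 2 — 14 and 59 days from January 10, 2020 (when the written grievance is presented to the supervisor) are January 24, 2020 and March 9, 2020 respectively; March 12, 2020 is 3 days past the end of the window.
Later steps need not be reached.

Step 2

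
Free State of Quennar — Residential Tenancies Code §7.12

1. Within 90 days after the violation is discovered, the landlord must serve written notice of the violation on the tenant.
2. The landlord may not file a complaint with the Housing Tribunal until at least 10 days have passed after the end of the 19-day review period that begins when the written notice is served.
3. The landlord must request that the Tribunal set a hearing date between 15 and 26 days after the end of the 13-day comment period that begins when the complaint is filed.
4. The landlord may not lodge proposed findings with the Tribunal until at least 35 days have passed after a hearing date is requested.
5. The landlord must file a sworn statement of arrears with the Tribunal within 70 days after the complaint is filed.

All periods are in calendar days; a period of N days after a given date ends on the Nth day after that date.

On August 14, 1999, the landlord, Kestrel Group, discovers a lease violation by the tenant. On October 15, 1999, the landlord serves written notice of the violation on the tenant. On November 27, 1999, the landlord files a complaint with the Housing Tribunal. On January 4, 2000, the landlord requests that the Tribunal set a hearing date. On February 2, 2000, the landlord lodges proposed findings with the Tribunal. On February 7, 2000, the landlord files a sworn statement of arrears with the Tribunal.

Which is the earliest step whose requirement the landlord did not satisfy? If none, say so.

Step 4

Step 1: 90 days after August 14, 1999 (when the violation is discovered) is November 12, 1999; October 15, 1999 is within that limit.
Step 2: the earliest permitted date is 10 days after November 3, 1999 (end of the 19-day review period, which began when the written notice is served on October 15, 1999), i.e. November 13, 1999; November 27, 1999 is on or after that date.
Step 3: the window is 15–26 days after December 10, 1999 (end of the 13-day comment period, which began when the complaint is filed on November 27, 1999), so December 25, 1999 through January 5, 2000; done January 4, 2000, which is between those dates.
Step 4: the earliest permitted date is 35 days after January 4, 2000 (when a hearing date is requested), i.e. February 8, 2000; acted on February 2, 2000, 6 days prematurely.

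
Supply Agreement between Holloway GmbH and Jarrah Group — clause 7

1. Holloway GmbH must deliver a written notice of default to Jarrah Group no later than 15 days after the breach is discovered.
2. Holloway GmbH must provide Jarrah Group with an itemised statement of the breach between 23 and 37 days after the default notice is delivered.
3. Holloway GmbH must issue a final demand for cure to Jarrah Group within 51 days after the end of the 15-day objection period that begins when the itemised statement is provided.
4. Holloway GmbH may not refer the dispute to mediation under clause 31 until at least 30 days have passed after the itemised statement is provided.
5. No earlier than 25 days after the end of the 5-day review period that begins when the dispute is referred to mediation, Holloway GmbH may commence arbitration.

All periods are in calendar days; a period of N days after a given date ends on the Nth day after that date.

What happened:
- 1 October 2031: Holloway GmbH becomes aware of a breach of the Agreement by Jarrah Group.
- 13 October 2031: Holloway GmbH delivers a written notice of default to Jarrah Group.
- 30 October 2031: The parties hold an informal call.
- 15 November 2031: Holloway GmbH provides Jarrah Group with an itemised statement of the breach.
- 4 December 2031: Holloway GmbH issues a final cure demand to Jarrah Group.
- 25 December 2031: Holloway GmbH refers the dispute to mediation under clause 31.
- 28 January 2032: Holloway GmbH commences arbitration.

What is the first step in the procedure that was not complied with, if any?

None — every step was satisfied

(1) due by 1 October 2031 + 15 days = 16 October 2031; 13 October 2031 is within that limit.
(2) the permitted window runs from 13 October 2031 + 23 = 5 November 2031 to 13 October 2031 + 37 = 19 November 2031; done 15 November 2031 — within the window.
(3) due by 30 November 2031 + 51 days = 20 January 2032; 4 December 2031 is within that limit.
(4) permitted from 15 November 2031 + 30 days = 15 December 2031 onward; done 25 December 2031 — permitted.
(5) permitted from 30 December 2031 + 25 days = 24 January 2032 onward; 28 January 2032 is on or after that date.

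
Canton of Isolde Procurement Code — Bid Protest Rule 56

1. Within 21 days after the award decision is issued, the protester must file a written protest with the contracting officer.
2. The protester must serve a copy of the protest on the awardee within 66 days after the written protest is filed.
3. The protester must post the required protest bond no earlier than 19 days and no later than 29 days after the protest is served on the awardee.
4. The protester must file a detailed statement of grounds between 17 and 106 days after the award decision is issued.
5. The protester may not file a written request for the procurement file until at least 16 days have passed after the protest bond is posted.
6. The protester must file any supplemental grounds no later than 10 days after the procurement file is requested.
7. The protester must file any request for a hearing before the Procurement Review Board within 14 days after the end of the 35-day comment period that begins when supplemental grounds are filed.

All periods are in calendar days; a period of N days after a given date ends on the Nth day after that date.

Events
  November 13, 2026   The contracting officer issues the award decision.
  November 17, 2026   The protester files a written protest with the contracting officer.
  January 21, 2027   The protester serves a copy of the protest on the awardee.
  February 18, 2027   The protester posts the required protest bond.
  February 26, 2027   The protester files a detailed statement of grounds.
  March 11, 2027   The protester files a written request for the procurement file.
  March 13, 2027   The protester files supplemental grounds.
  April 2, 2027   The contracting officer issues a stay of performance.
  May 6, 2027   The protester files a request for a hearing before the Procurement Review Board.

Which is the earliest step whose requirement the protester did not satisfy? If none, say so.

Step 7

(1) due by November 13, 2026 + 21 days = December 4, 2026; completed November 17, 2026, before the deadline.
(2) due by November 17, 2026 + 66 days = January 22, 2027; January 21, 2027 is within that limit.
(3) the permitted window runs from January 21, 2027 + 19 = February 9, 2027 to January 21, 2027 + 29 = February 19, 2027; February 18, 2027 falls inside that range.
(4) the permitted window runs from November 13, 2026 + 17 = November 30, 2026 to November 13, 2026 + 106 = February 27, 2027; February 26, 2027 falls inside that range.
(5) permitted from February 18, 2027 + 16 days = March 6, 2027 onward; done March 11, 2027 — permitted.
(6) due by March 11, 2027 + 10 days = March 21, 2027; done March 13, 2027 — timely.
(7) due by April 17, 2027 + 14 days = May 1, 2027; not done until May 6, 2027, 5 days after the deadline.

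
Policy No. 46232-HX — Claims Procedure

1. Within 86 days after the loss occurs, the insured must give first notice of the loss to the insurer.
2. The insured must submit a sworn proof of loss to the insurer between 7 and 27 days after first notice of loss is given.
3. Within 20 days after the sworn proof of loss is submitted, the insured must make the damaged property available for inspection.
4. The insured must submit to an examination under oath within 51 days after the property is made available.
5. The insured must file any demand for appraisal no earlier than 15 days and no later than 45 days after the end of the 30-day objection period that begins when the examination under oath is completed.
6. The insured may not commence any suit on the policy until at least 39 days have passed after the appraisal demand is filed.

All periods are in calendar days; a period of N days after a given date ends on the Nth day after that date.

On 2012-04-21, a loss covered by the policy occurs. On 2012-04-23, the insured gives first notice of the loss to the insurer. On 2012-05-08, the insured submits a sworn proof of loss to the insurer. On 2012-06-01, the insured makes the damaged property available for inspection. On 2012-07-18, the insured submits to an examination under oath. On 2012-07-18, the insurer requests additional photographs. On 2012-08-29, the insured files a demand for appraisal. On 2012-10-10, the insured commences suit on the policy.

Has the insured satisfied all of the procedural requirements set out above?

No

(1) due by 2012-04-21 + 86 days = 2012-07-16; completed 2012-04-23, before the deadline.
(2) the permitted window runs from 2012-04-23 + 7 = 2012-04-30 to 2012-04-23 + 27 = 2012-05-20; 2012-05-08 falls inside that range.
(3) due by 2012-05-08 + 20 days = 2012-05-28; done 2012-06-01 — 4 days late.
That is the first point of non-compliance.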